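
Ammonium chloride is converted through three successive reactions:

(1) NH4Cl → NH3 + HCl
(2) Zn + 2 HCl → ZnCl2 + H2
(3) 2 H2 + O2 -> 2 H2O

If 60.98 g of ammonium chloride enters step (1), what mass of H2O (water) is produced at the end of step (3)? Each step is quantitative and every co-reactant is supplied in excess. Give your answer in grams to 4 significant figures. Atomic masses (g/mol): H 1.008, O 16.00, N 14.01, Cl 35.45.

M(NH4Cl) = 14.01 + 4(1.008) + 35.45 = 53.492 g/mol.
M(H2O) = 2(1.008) + 16.00 = 18.016 g/mol.
n(NH4Cl) = 60.98 / 53.492 = 1.1400 mol.
Reaction (1): NH4Cl→HCl ratio 1:1 ⇒ n(HCl) = 1.1400 mol.
Reaction (2): HCl→H2 ratio 2:1 ⇒ n(H2) = 0.56999 mol.
Reaction (3): H2→H2O ratio 2:2 ⇒ n(H2O) = 0.56999 mol.
Mass of H2O = 0.56999 × 18.016 = 10.269 g.

10.27 g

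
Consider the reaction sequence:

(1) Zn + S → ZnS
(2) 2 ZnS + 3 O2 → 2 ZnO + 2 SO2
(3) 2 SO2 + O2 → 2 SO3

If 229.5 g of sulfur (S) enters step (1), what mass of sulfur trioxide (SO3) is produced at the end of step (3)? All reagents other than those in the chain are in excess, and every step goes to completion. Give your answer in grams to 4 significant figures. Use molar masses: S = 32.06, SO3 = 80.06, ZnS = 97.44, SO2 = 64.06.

573.1 g

n(S) = 229.5 / 32.06 = 7.1585 mol.
Reaction (1): S→ZnS ratio 1:1 ⇒ n(ZnS) = 7.1585 mol.
Reaction (2): ZnS→SO2 ratio 2:2 ⇒ n(SO2) = 7.1585 mol.
Reaction (3): SO2→SO3 ratio 2:2 ⇒ n(SO3) = 7.1585 mol.
Mass of SO3 = 7.1585 × 80.06 = 573.11 g.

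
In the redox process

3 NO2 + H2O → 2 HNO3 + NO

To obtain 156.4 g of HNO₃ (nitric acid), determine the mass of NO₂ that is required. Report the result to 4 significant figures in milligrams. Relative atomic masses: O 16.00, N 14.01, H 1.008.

M(HNO3) = 1.008 + 14.01 + 3(16.00) = 63.018 g/mol.
M(NO2) = 14.01 + 2(16.00) = 46.01 g/mol.
n(HNO3) = 156.40 g / 63.018 g/mol = 2.4818 mol.
From the equation the HNO3:NO2 mole ratio is 2:3, so n(NO2) = 2.4818 × 3/2 = 3.7227 mol.
Mass of NO2 = 3.7227 mol × 46.01 g/mol = 171.28 g.
Converting to mg: 171.28 g = 171300 mg.

171300 mg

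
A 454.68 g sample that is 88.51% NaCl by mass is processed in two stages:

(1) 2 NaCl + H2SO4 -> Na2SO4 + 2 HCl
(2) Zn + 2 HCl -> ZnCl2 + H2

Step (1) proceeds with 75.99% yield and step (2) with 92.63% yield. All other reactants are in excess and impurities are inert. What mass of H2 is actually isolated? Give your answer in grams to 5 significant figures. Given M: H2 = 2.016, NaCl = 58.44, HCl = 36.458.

Pure NaCl = 454.68 × 0.8851 = 402.437 g.
n(NaCl) = 402.437 / 58.44 = 6.88633 mol.
Step 1 (NaCl:HCl = 2:2): theoretical n(HCl) = 6.88633 mol; at 75.99% yield, n(HCl) = 5.23292 mol.
Step 2 (HCl:H2 = 2:1): theoretical n(H2) = 2.61646 mol, so theoretical mass = 2.61646 × 2.016 = 5.27479 g.
At 92.63% yield, actual mass of H2 = 5.27479 × 0.9263 = 4.88604 g.

4.8860 g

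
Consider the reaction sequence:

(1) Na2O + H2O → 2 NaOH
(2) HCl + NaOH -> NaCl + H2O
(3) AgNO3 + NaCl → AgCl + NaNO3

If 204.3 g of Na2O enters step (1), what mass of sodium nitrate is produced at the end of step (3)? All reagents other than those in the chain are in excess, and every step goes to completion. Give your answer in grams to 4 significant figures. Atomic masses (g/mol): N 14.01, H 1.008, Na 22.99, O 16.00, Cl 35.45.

560.4 g

M(Na2O) = 2(22.99) + 16.00 = 61.98 g/mol.
M(NaNO3) = 22.99 + 14.01 + 3(16.00) = 85.00 g/mol.
n(Na2O) = 204.3 / 61.98 = 3.2962 mol.
Reaction (1): Na2O→NaOH ratio 1:2 ⇒ n(NaOH) = 6.5924 mol.
Reaction (2): NaOH→NaCl ratio 1:1 ⇒ n(NaCl) = 6.5924 mol.
Reaction (3): NaCl→NaNO3 ratio 1:1 ⇒ n(NaNO3) = 6.5924 mol.
Mass of NaNO3 = 6.5924 × 85.00 = 560.36 g.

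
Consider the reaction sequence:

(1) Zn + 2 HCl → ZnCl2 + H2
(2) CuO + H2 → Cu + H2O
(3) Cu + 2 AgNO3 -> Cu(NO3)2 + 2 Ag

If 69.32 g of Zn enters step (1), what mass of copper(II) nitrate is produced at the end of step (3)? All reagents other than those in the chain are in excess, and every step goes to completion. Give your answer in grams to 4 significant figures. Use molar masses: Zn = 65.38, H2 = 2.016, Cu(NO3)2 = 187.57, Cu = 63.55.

n(Zn) = 69.32 / 65.38 = 1.0603 mol.
Reaction (1): Zn→H2 ratio 1:1 ⇒ n(H2) = 1.0603 mol.
Reaction (2): H2→Cu ratio 1:1 ⇒ n(Cu) = 1.0603 mol.
Reaction (3): Cu→Cu(NO3)2 ratio 1:1 ⇒ n(Cu(NO3)2) = 1.0603 mol.
Mass of Cu(NO3)2 = 1.0603 × 187.57 = 198.87 g.

198.9 g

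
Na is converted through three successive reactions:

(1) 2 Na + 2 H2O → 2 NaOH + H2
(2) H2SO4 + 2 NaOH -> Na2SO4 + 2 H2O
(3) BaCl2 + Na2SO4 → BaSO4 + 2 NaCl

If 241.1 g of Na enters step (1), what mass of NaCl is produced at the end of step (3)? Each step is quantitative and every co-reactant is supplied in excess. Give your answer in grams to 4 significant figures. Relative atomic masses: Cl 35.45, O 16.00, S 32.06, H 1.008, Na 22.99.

M(Na) = 22.99 g/mol.
M(NaCl) = 22.99 + 35.45 = 58.44 g/mol.
n(Na) = 241.1 / 22.99 = 10.487 mol.
Reaction (1): Na→NaOH ratio 2:2 ⇒ n(NaOH) = 10.487 mol.
Reaction (2): NaOH→Na2SO4 ratio 2:1 ⇒ n(Na2SO4) = 5.2436 mol.
Reaction (3): Na2SO4→NaCl ratio 1:2 ⇒ n(NaCl) = 10.487 mol.
Mass of NaCl = 10.487 × 58.44 = 612.87 g.

612.9 g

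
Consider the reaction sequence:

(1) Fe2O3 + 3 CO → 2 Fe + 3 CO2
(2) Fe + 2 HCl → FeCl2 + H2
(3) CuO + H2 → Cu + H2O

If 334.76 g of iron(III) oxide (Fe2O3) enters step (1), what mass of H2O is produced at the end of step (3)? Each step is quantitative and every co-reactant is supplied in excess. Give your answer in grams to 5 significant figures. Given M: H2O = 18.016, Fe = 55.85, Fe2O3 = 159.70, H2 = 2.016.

75.530 g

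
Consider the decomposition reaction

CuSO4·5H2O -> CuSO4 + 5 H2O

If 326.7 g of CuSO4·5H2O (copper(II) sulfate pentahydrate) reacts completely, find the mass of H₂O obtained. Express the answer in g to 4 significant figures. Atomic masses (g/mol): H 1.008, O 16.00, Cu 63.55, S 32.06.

M(CuSO4·5H2O) = 63.55 + 32.06 + 9(16.00) + 10(1.008) = 249.69 g/mol.
M(H2O) = 2(1.008) + 16.00 = 18.016 g/mol.
n(CuSO4·5H2O) = 326.70 g / 249.69 g/mol = 1.3084 mol.
From the equation the CuSO4·5H2O:H2O mole ratio is 1:5, so n(H2O) = 1.3084 × 5/1 = 6.5421 mol.
Mass of H2O = 6.5421 mol × 18.016 g/mol = 117.86 g.

117.9 g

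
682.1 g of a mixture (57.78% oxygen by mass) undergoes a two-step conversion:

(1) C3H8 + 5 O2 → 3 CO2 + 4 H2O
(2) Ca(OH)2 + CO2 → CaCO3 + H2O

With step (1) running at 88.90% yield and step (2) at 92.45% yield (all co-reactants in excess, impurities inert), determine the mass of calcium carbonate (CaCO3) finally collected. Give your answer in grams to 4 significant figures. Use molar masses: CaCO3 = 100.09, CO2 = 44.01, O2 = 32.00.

607.9 g

Pure O2 = 682.1 × 0.5778 = 394.12 g.
n(O2) = 394.12 / 32.00 = 12.316 mol.
Step 1 (O2:CO2 = 5:3): theoretical n(CO2) = 7.3897 mol; at 88.90% yield, n(CO2) = 6.5694 mol.
Step 2 (CO2:CaCO3 = 1:1): theoretical n(CaCO3) = 6.5694 mol, so theoretical mass = 6.5694 × 100.09 = 657.54 g.
At 92.45% yield, actual mass of CaCO3 = 657.54 × 0.9245 = 607.89 g.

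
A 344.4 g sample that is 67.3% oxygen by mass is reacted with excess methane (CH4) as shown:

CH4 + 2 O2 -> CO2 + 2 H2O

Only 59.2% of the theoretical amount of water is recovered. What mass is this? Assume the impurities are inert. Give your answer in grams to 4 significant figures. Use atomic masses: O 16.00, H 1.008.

77.25 g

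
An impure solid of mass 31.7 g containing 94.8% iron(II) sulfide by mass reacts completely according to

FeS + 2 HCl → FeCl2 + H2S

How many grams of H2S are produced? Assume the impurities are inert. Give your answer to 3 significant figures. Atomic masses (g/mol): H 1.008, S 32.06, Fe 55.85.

11.6 g

Mass of pure FeS = 31.7 g × 0.948 = 30.05 g.
M(FeS) = 55.85 + 32.06 = 87.91 g/mol.
M(H2S) = 2(1.008) + 32.06 = 34.076 g/mol.
n(FeS) = 30.05 g / 87.91 g/mol = 0.3418 mol.
From the equation the FeS:H2S mole ratio is 1:1, so n(H2S) = 0.3418 × 1/1 = 0.3418 mol.
Mass of H2S = 0.3418 mol × 34.076 g/mol = 11.65 g.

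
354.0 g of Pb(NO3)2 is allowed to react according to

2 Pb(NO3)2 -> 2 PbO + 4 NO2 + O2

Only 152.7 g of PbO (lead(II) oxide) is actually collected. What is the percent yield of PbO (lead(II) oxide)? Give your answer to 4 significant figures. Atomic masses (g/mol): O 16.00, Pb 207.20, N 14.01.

64.01 %

M(Pb(NO3)2) = 207.20 + 2(14.01) + 6(16.00) = 331.22 g/mol.
M(PbO) = 207.20 + 16.00 = 223.20 g/mol.
n(Pb(NO3)2) = 354.00 g / 331.22 g/mol = 1.0688 mol.
From the equation the Pb(NO3)2:PbO mole ratio is 2:2, so n(PbO) = 1.0688 × 2/2 = 1.0688 mol.
Mass of PbO = 1.0688 mol × 223.20 g/mol = 238.55 g.
This is the theoretical yield. Percent yield = 152.7 g / 238.55 g × 100% = 64.012%.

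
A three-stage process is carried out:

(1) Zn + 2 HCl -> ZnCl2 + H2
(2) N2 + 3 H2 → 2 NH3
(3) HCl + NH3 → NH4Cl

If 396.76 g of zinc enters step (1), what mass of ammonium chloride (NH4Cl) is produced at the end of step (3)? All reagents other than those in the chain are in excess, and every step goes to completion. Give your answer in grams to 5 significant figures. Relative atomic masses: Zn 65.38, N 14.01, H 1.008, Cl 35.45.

216.41 g

M(Zn) = 65.38 g/mol.
M(NH4Cl) = 14.01 + 4(1.008) + 35.45 = 53.492 g/mol.
n(Zn) = 396.76 / 65.38 = 6.06852 mol.
Reaction (1): Zn→H2 ratio 1:1 ⇒ n(H2) = 6.06852 mol.
Reaction (2): H2→NH3 ratio 3:2 ⇒ n(NH3) = 4.04568 mol.
Reaction (3): NH3→NH4Cl ratio 1:1 ⇒ n(NH4Cl) = 4.04568 mol.
Mass of NH4Cl = 4.04568 × 53.492 = 216.412 g.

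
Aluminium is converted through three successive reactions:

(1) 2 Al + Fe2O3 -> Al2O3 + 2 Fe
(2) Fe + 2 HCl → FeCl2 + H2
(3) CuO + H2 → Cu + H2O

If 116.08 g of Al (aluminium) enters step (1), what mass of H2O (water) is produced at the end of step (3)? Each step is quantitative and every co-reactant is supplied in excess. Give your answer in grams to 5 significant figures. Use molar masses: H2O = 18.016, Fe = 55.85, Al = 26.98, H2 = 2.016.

77.513 g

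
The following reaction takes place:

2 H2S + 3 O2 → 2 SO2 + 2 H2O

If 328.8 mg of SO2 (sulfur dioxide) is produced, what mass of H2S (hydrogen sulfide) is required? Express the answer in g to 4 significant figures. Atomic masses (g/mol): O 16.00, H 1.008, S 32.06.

M(SO2) = 32.06 + 2(16.00) = 64.06 g/mol.
M(H2S) = 2(1.008) + 32.06 = 34.076 g/mol.
Convert: 328.8 mg = 0.32880 g.
n(SO2) = 0.32880 g / 64.06 g/mol = 0.0051327 mol.
From the equation the SO2:H2S mole ratio is 2:2, so n(H2S) = 0.0051327 × 2/2 = 0.0051327 mol.
Mass of H2S = 0.0051327 mol × 34.076 g/mol = 0.17490 g.

0.1749 g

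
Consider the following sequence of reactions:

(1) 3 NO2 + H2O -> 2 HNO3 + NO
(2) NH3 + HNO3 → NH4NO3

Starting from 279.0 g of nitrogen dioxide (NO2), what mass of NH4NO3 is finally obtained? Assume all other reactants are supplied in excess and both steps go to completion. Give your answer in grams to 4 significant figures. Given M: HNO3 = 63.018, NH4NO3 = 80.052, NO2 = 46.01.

n(NO2) = 279.00 / 46.01 = 6.0639 mol.
Step 1 gives a 3:2 ratio of NO2 to HNO3, so n(HNO3) = 4.0426 mol.
In step 2 the HNO3:NH4NO3 ratio is 1:1, so n(NH4NO3) = 4.0426 mol.
Mass of NH4NO3 = 4.0426 × 80.052 = 323.62 g.

323.6 g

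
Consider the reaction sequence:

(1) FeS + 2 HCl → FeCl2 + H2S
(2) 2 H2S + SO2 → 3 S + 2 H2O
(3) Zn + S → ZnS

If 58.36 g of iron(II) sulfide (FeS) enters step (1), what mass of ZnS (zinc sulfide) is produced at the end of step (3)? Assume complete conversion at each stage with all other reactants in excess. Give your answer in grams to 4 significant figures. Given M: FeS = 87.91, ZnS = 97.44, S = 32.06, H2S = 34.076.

n(FeS) = 58.36 / 87.91 = 0.66386 mol.
Reaction (1): FeS→H2S ratio 1:1 ⇒ n(H2S) = 0.66386 mol.
Reaction (2): H2S→S ratio 2:3 ⇒ n(S) = 0.99579 mol.
Reaction (3): S→ZnS ratio 1:1 ⇒ n(ZnS) = 0.99579 mol.
Mass of ZnS = 0.99579 × 97.44 = 97.030 g.

97.03 g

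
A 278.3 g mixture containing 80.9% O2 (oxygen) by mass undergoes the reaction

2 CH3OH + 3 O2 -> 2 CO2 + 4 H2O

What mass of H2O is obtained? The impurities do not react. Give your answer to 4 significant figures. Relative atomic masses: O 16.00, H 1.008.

169.0 g

Mass of pure O2 = 278.3 g × 0.809 = 225.14 g.
M(O2) = 2(16.00) = 32.00 g/mol.
M(H2O) = 2(1.008) + 16.00 = 18.016 g/mol.
n(O2) = 225.14 g / 32.00 g/mol = 7.0358 mol.
From the equation the O2:H2O mole ratio is 3:4, so n(H2O) = 7.0358 × 4/3 = 9.3810 mol.
Mass of H2O = 9.3810 mol × 18.016 g/mol = 169.01 g.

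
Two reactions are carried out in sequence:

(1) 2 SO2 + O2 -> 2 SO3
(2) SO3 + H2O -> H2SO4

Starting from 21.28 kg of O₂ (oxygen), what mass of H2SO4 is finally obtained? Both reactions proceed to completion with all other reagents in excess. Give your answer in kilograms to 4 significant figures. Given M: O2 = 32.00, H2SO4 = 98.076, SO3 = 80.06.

130.4 kg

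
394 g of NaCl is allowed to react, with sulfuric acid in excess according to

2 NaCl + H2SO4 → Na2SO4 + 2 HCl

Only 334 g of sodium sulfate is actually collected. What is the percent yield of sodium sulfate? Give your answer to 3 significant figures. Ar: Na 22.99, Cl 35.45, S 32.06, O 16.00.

M(NaCl) = 22.99 + 35.45 = 58.44 g/mol.
M(Na2SO4) = 2(22.99) + 32.06 + 4(16.00) = 142.04 g/mol.
n(NaCl) = 394.0 g / 58.44 g/mol = 6.742 mol.
From the equation the NaCl:Na2SO4 mole ratio is 2:1, so n(Na2SO4) = 6.742 × 1/2 = 3.371 mol.
Mass of Na2SO4 = 3.371 mol × 142.04 g/mol = 478.8 g.
This is the theoretical yield. Percent yield = 334 g / 478.8 g × 100% = 69.76%.

69.8 %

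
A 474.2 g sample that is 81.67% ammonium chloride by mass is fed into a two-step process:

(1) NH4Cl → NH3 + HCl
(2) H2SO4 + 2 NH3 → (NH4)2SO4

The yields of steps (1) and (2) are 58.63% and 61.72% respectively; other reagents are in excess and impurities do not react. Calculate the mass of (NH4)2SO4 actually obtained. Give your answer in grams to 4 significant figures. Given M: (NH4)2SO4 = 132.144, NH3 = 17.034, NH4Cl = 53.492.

173.1 g

Pure NH4Cl = 474.2 × 0.8167 = 387.28 g.
n(NH4Cl) = 387.28 / 53.492 = 7.2399 mol.
Step 1 (NH4Cl:NH3 = 1:1): theoretical n(NH3) = 7.2399 mol; at 58.63% yield, n(NH3) = 4.2448 mol.
Step 2 (NH3:(NH4)2SO4 = 2:1): theoretical n((NH4)2SO4) = 2.1224 mol, so theoretical mass = 2.1224 × 132.144 = 280.46 g.
At 61.72% yield, actual mass of (NH4)2SO4 = 280.46 × 0.6172 = 173.10 g.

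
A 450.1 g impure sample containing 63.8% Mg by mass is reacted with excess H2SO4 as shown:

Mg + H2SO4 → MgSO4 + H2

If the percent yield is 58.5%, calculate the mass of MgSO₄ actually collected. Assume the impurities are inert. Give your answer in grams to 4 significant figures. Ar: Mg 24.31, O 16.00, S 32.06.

831.8 g

Pure Mg available = 450.1 g × 0.638 = 287.16 g.
M(Mg) = 24.31 g/mol.
M(MgSO4) = 24.31 + 32.06 + 4(16.00) = 120.37 g/mol.
n(Mg) = 287.16 g / 24.31 g/mol = 11.813 mol.
From the equation the Mg:MgSO4 mole ratio is 1:1, so n(MgSO4) = 11.813 × 1/1 = 11.813 mol.
Mass of MgSO4 = 11.813 mol × 120.37 g/mol = 1421.9 g.
Actual mass collected = 1421.9 g × 0.585 = 831.80 g.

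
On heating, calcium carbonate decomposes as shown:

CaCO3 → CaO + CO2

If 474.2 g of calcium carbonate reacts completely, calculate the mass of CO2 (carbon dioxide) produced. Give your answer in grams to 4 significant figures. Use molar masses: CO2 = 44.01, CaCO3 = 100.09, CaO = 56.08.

n(CaCO3) = 474.20 g / 100.09 g/mol = 4.7377 mol.
From the equation the CaCO3:CO2 mole ratio is 1:1, so n(CO2) = 4.7377 × 1/1 = 4.7377 mol.
Mass of CO2 = 4.7377 mol × 44.01 g/mol = 208.51 g.

208.5 g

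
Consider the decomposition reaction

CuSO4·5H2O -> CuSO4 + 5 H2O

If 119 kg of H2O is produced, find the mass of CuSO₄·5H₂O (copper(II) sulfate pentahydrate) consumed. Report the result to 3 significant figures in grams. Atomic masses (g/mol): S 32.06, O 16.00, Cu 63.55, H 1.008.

M(H2O) = 2(1.008) + 16.00 = 18.016 g/mol.
M(CuSO4·5H2O) = 63.55 + 32.06 + 9(16.00) + 10(1.008) = 249.69 g/mol.
Convert: 119 kg = 119000 g.
n(H2O) = 119000 g / 18.016 g/mol = 6605 mol.
From the equation the H2O:CuSO4·5H2O mole ratio is 5:1, so n(CuSO4·5H2O) = 6605 × 1/5 = 1321 mol.
Mass of CuSO4·5H2O = 1321 mol × 249.69 g/mol = 329900 g.

330000 g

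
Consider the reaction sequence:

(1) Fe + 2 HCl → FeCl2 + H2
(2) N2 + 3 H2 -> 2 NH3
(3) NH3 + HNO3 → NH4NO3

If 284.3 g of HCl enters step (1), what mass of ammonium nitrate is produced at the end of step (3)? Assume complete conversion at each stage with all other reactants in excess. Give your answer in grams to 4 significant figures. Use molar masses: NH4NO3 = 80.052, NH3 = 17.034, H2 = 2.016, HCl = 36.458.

208.1 g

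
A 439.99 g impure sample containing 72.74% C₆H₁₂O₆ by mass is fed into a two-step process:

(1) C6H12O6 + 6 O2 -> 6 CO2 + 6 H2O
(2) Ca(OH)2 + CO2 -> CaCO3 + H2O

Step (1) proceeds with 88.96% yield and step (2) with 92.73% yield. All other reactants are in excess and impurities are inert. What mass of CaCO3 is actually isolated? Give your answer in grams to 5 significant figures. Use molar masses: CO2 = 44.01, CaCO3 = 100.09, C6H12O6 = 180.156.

880.08 g

Pure C6H12O6 = 439.99 × 0.7274 = 320.049 g.
n(C6H12O6) = 320.049 / 180.156 = 1.77651 mol.
Step 1 (C6H12O6:CO2 = 1:6): theoretical n(CO2) = 10.6591 mol; at 88.96% yield, n(CO2) = 9.48229 mol.
Step 2 (CO2:CaCO3 = 1:1): theoretical n(CaCO3) = 9.48229 mol, so theoretical mass = 9.48229 × 100.09 = 949.083 g.
At 92.73% yield, actual mass of CaCO3 = 949.083 × 0.9273 = 880.084 g.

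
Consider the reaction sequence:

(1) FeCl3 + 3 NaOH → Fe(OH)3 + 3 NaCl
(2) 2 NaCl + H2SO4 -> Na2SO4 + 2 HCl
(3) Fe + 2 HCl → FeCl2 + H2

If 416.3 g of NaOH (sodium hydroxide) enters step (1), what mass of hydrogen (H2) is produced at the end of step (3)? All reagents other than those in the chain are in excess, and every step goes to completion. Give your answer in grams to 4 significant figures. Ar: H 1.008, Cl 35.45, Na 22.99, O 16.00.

M(NaOH) = 22.99 + 16.00 + 1.008 = 39.998 g/mol.
M(H2) = 2(1.008) = 2.016 g/mol.
n(NaOH) = 416.3 / 39.998 = 10.408 mol.
Reaction (1): NaOH→NaCl ratio 3:3 ⇒ n(NaCl) = 10.408 mol.
Reaction (2): NaCl→HCl ratio 2:2 ⇒ n(HCl) = 10.408 mol.
Reaction (3): HCl→H2 ratio 2:1 ⇒ n(H2) = 5.2040 mol.
Mass of H2 = 5.2040 × 2.016 = 10.491 g.

10.49 g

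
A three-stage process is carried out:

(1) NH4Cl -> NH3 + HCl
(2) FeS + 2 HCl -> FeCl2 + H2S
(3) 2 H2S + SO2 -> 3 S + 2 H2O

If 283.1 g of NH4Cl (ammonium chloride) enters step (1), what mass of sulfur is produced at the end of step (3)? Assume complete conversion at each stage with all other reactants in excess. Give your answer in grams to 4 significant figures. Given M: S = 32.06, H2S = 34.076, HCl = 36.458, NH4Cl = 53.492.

n(NH4Cl) = 283.1 / 53.492 = 5.2924 mol.
Reaction (1): NH4Cl→HCl ratio 1:1 ⇒ n(HCl) = 5.2924 mol.
Reaction (2): HCl→H2S ratio 2:1 ⇒ n(H2S) = 2.6462 mol.
Reaction (3): H2S→S ratio 2:3 ⇒ n(S) = 3.9693 mol.
Mass of S = 3.9693 × 32.06 = 127.26 g.

127.3 g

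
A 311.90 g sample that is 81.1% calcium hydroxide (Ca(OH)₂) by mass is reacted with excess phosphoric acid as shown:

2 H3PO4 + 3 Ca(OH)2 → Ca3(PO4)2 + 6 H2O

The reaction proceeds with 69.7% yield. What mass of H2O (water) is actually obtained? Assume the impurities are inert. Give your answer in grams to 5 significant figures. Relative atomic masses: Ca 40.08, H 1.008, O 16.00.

85.736 g

Pure Ca(OH)2 available = 311.90 g × 0.811 = 252.951 g.
M(Ca(OH)2) = 40.08 + 2(16.00) + 2(1.008) = 74.096 g/mol.
M(H2O) = 2(1.008) + 16.00 = 18.016 g/mol.
n(Ca(OH)2) = 252.951 g / 74.096 g/mol = 3.41383 mol.
From the equation the Ca(OH)2:H2O mole ratio is 3:6, so n(H2O) = 3.41383 × 6/3 = 6.82765 mol.
Mass of H2O = 6.82765 mol × 18.016 g/mol = 123.007 g.
Actual mass collected = 123.007 g × 0.697 = 85.7359 g.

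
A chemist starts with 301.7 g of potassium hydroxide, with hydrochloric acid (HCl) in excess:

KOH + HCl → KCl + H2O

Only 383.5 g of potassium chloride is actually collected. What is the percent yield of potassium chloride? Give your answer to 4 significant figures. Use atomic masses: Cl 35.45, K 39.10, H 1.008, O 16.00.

95.67 %

M(KOH) = 39.10 + 16.00 + 1.008 = 56.108 g/mol.
M(KCl) = 39.10 + 35.45 = 74.55 g/mol.
n(KOH) = 301.70 g / 56.108 g/mol = 5.3771 mol.
From the equation the KOH:KCl mole ratio is 1:1, so n(KCl) = 5.3771 × 1/1 = 5.3771 mol.
Mass of KCl = 5.3771 mol × 74.55 g/mol = 400.87 g.
This is the theoretical yield. Percent yield = 383.5 g / 400.87 g × 100% = 95.668%.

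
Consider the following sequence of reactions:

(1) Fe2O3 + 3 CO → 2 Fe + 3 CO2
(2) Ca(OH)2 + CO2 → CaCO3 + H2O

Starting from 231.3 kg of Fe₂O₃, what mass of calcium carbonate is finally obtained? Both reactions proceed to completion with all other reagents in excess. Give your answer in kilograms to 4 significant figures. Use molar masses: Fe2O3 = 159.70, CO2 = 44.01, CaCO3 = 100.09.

434.9 kg

231.3 kg = 231300 g.
n(Fe2O3) = 231300 / 159.70 = 1448.3 mol.
Step 1 gives a 1:3 ratio of Fe2O3 to CO2, so n(CO2) = 4345.0 mol.
In step 2 the CO2:CaCO3 ratio is 1:1, so n(CaCO3) = 4345.0 mol.
Mass of CaCO3 = 4345.0 × 100.09 = 434890 g = 434.9 kg.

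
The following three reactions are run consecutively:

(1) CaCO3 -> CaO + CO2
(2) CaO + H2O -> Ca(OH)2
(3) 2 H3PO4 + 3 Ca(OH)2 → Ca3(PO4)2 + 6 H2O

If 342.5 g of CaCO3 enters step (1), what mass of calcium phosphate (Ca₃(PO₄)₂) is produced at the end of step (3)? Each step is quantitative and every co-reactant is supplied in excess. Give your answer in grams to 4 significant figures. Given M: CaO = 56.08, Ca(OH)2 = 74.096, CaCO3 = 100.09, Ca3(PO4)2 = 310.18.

353.8 g

n(CaCO3) = 342.5 / 100.09 = 3.4219 mol.
Reaction (1): CaCO3→CaO ratio 1:1 ⇒ n(CaO) = 3.4219 mol.
Reaction (2): CaO→Ca(OH)2 ratio 1:1 ⇒ n(Ca(OH)2) = 3.4219 mol.
Reaction (3): Ca(OH)2→Ca3(PO4)2 ratio 3:1 ⇒ n(Ca3(PO4)2) = 1.1406 mol.
Mass of Ca3(PO4)2 = 1.1406 × 310.18 = 353.80 g.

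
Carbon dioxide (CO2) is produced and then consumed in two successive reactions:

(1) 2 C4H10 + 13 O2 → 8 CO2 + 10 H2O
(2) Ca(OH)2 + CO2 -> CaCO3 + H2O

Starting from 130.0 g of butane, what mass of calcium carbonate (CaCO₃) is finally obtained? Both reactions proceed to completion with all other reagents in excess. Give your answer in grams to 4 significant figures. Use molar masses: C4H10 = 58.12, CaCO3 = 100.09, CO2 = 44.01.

n(C4H10) = 130.00 / 58.12 = 2.2368 mol.
Step 1 gives a 2:8 ratio of C4H10 to CO2, so n(CO2) = 8.9470 mol.
In step 2 the CO2:CaCO3 ratio is 1:1, so n(CaCO3) = 8.9470 mol.
Mass of CaCO3 = 8.9470 × 100.09 = 895.51 g.

895.5 g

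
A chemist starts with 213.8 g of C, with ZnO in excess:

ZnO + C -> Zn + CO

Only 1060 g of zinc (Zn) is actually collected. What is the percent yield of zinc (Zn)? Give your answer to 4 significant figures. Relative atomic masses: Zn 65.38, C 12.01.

M(C) = 12.01 g/mol.
M(Zn) = 65.38 g/mol.
n(C) = 213.80 g / 12.01 g/mol = 17.802 mol.
From the equation the C:Zn mole ratio is 1:1, so n(Zn) = 17.802 × 1/1 = 17.802 mol.
Mass of Zn = 17.802 mol × 65.38 g/mol = 1163.9 g.
This is the theoretical yield. Percent yield = 1060 g / 1163.9 g × 100% = 91.074%.

91.07 %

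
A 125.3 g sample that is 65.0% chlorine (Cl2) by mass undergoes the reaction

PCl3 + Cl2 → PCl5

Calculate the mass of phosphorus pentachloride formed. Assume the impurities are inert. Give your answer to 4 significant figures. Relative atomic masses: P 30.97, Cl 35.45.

239.2 g

Mass of pure Cl2 = 125.3 g × 0.650 = 81.445 g.
M(Cl2) = 2(35.45) = 70.90 g/mol.
M(PCl5) = 30.97 + 5(35.45) = 208.22 g/mol.
n(Cl2) = 81.445 g / 70.90 g/mol = 1.1487 mol.
From the equation the Cl2:PCl5 mole ratio is 1:1, so n(PCl5) = 1.1487 × 1/1 = 1.1487 mol.
Mass of PCl5 = 1.1487 mol × 208.22 g/mol = 239.19 g.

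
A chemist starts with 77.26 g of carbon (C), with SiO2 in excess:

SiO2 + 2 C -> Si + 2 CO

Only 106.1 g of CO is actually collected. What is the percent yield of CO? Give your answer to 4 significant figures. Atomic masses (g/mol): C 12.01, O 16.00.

58.88 %

M(C) = 12.01 g/mol.
M(CO) = 12.01 + 16.00 = 28.01 g/mol.
n(C) = 77.260 g / 12.01 g/mol = 6.4330 mol.
From the equation the C:CO mole ratio is 2:2, so n(CO) = 6.4330 × 2/2 = 6.4330 mol.
Mass of CO = 6.4330 mol × 28.01 g/mol = 180.19 g.
This is the theoretical yield. Percent yield = 106.1 g / 180.19 g × 100% = 58.883%.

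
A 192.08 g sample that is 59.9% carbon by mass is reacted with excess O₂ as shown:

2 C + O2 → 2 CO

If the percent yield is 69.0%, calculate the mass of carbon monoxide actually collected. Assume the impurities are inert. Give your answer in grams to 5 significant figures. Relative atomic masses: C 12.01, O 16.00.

Pure C available = 192.08 g × 0.599 = 115.056 g.
M(C) = 12.01 g/mol.
M(CO) = 12.01 + 16.00 = 28.01 g/mol.
n(C) = 115.056 g / 12.01 g/mol = 9.58001 mol.
From the equation the C:CO mole ratio is 2:2, so n(CO) = 9.58001 × 2/2 = 9.58001 mol.
Mass of CO = 9.58001 mol × 28.01 g/mol = 268.336 g.
Actual mass collected = 268.336 g × 0.690 = 185.152 g.

185.15 g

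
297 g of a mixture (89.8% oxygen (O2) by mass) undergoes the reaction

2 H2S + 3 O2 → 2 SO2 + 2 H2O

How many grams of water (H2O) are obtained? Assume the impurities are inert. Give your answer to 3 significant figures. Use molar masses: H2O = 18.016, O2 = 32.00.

100 g

Mass of pure O2 = 297 g × 0.898 = 266.7 g.
n(O2) = 266.7 g / 32.00 g/mol = 8.335 mol.
From the equation the O2:H2O mole ratio is 3:2, so n(H2O) = 8.335 × 2/3 = 5.556 mol.
Mass of H2O = 5.556 mol × 18.016 g/mol = 100.1 g.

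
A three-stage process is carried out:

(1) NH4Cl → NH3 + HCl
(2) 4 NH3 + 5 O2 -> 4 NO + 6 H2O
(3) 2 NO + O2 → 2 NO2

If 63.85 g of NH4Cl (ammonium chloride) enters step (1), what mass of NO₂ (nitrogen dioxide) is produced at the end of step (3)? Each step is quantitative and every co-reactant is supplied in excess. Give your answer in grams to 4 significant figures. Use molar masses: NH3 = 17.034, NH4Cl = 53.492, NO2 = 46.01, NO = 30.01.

n(NH4Cl) = 63.85 / 53.492 = 1.1936 mol.
Reaction (1): NH4Cl→NH3 ratio 1:1 ⇒ n(NH3) = 1.1936 mol.
Reaction (2): NH3→NO ratio 4:4 ⇒ n(NO) = 1.1936 mol.
Reaction (3): NO→NO2 ratio 2:2 ⇒ n(NO2) = 1.1936 mol.
Mass of NO2 = 1.1936 × 46.01 = 54.919 g.

54.92 g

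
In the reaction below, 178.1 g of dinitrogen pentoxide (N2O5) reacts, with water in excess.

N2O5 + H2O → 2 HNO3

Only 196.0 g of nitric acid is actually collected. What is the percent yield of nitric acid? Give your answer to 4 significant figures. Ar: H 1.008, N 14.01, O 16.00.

M(N2O5) = 2(14.01) + 5(16.00) = 108.02 g/mol.
M(HNO3) = 1.008 + 14.01 + 3(16.00) = 63.018 g/mol.
n(N2O5) = 178.10 g / 108.02 g/mol = 1.6488 mol.
From the equation the N2O5:HNO3 mole ratio is 1:2, so n(HNO3) = 1.6488 × 2/1 = 3.2975 mol.
Mass of HNO3 = 3.2975 mol × 63.018 g/mol = 207.80 g.
This is the theoretical yield. Percent yield = 196.0 g / 207.80 g × 100% = 94.320%.

94.32 %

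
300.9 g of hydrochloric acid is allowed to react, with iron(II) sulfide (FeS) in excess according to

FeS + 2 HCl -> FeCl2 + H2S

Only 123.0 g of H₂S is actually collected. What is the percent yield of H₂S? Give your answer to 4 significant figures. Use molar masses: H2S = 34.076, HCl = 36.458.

n(HCl) = 300.90 g / 36.458 g/mol = 8.2533 mol.
From the equation the HCl:H2S mole ratio is 2:1, so n(H2S) = 8.2533 × 1/2 = 4.1267 mol.
Mass of H2S = 4.1267 mol × 34.076 g/mol = 140.62 g.
This is the theoretical yield. Percent yield = 123.0 g / 140.62 g × 100% = 87.470%.

87.47 %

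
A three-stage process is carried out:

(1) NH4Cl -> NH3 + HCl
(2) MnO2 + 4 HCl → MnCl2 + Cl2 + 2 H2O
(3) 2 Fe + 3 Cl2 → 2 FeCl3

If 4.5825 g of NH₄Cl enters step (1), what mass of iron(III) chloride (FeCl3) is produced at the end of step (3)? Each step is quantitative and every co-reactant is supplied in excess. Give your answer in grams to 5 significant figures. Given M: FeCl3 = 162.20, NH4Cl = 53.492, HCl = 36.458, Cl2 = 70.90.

2.3159 g

n(NH4Cl) = 4.5825 / 53.492 = 0.0856670 mol.
Reaction (1): NH4Cl→HCl ratio 1:1 ⇒ n(HCl) = 0.0856670 mol.
Reaction (2): HCl→Cl2 ratio 4:1 ⇒ n(Cl2) = 0.0214168 mol.
Reaction (3): Cl2→FeCl3 ratio 3:2 ⇒ n(FeCl3) = 0.0142778 mol.
Mass of FeCl3 = 0.0142778 × 162.20 = 2.31586 g.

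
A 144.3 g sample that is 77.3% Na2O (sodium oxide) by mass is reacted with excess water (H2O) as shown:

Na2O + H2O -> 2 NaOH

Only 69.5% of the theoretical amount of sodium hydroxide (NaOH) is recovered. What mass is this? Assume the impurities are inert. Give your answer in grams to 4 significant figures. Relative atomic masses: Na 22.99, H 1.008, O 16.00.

Pure Na2O available = 144.3 g × 0.773 = 111.54 g.
M(Na2O) = 2(22.99) + 16.00 = 61.98 g/mol.
M(NaOH) = 22.99 + 16.00 + 1.008 = 39.998 g/mol.
n(Na2O) = 111.54 g / 61.98 g/mol = 1.7997 mol.
From the equation the Na2O:NaOH mole ratio is 1:2, so n(NaOH) = 1.7997 × 2/1 = 3.5994 mol.
Mass of NaOH = 3.5994 mol × 39.998 g/mol = 143.97 g.
Actual mass collected = 143.97 g × 0.695 = 100.06 g.

100.1 g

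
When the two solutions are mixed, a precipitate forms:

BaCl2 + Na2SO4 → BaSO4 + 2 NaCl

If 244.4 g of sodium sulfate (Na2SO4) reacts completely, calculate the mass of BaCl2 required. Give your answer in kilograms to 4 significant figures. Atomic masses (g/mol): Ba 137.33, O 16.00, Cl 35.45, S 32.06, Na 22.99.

M(Na2SO4) = 2(22.99) + 32.06 + 4(16.00) = 142.04 g/mol.
M(BaCl2) = 137.33 + 2(35.45) = 208.23 g/mol.
n(Na2SO4) = 244.40 g / 142.04 g/mol = 1.7206 mol.
From the equation the Na2SO4:BaCl2 mole ratio is 1:1, so n(BaCl2) = 1.7206 × 1/1 = 1.7206 mol.
Mass of BaCl2 = 1.7206 mol × 208.23 g/mol = 358.29 g.
Converting to kg: 358.29 g = 0.3583 kg.

0.3583 kg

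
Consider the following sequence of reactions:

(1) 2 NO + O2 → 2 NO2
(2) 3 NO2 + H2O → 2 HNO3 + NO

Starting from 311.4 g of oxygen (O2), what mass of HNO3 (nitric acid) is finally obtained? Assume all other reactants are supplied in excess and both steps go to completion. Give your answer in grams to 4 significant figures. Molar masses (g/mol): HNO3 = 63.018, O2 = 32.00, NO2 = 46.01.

n(O2) = 311.40 / 32.00 = 9.7312 mol.
Step 1 gives a 1:2 ratio of O2 to NO2, so n(NO2) = 19.462 mol.
In step 2 the NO2:HNO3 ratio is 3:2, so n(HNO3) = 12.975 mol.
Mass of HNO3 = 12.975 × 63.018 = 817.66 g.

817.7 g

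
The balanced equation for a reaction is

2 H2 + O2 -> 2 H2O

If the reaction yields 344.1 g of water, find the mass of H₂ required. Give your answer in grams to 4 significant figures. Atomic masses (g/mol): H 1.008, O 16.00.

38.50 g

M(H2O) = 2(1.008) + 16.00 = 18.016 g/mol.
M(H2) = 2(1.008) = 2.016 g/mol.
n(H2O) = 344.10 g / 18.016 g/mol = 19.100 mol.
From the equation the H2O:H2 mole ratio is 2:2, so n(H2) = 19.100 × 2/2 = 19.100 mol.
Mass of H2 = 19.100 mol × 2.016 g/mol = 38.505 g.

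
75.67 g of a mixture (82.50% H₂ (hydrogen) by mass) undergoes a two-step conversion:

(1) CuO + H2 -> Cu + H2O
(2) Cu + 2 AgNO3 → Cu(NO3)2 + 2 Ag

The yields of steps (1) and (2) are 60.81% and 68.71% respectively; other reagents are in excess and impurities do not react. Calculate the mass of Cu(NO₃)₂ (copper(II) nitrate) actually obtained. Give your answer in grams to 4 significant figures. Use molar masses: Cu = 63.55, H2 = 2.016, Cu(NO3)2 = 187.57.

2427 g

Pure H2 = 75.67 × 0.8250 = 62.428 g.
n(H2) = 62.428 / 2.016 = 30.966 mol.
Step 1 (H2:Cu = 1:1): theoretical n(Cu) = 30.966 mol; at 60.81% yield, n(Cu) = 18.831 mol.
Step 2 (Cu:Cu(NO3)2 = 1:1): theoretical n(Cu(NO3)2) = 18.831 mol, so theoretical mass = 18.831 × 187.57 = 3532.0 g.
At 68.71% yield, actual mass of Cu(NO3)2 = 3532.0 × 0.6871 = 2426.9 g.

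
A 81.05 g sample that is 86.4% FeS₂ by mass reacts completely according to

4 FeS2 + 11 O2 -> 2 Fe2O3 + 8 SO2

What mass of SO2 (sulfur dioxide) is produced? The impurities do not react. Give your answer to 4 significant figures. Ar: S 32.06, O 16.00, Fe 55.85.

74.78 g

Mass of pure FeS2 = 81.05 g × 0.864 = 70.027 g.
M(FeS2) = 55.85 + 2(32.06) = 119.97 g/mol.
M(SO2) = 32.06 + 2(16.00) = 64.06 g/mol.
n(FeS2) = 70.027 g / 119.97 g/mol = 0.58371 mol.
From the equation the FeS2:SO2 mole ratio is 4:8, so n(SO2) = 0.58371 × 8/4 = 1.1674 mol.
Mass of SO2 = 1.1674 mol × 64.06 g/mol = 74.784 g.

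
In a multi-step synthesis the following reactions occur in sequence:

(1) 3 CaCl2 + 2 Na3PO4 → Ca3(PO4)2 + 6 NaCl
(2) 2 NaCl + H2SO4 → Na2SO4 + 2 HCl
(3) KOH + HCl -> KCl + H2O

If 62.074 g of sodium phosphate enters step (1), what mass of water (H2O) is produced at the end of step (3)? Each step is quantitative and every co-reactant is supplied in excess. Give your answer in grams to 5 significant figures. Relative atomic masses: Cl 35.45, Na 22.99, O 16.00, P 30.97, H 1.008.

20.465 g

M(Na3PO4) = 3(22.99) + 30.97 + 4(16.00) = 163.94 g/mol.
M(H2O) = 2(1.008) + 16.00 = 18.016 g/mol.
n(Na3PO4) = 62.074 / 163.94 = 0.378639 mol.
Reaction (1): Na3PO4→NaCl ratio 2:6 ⇒ n(NaCl) = 1.13592 mol.
Reaction (2): NaCl→HCl ratio 2:2 ⇒ n(HCl) = 1.13592 mol.
Reaction (3): HCl→H2O ratio 1:1 ⇒ n(H2O) = 1.13592 mol.
Mass of H2O = 1.13592 × 18.016 = 20.4647 g.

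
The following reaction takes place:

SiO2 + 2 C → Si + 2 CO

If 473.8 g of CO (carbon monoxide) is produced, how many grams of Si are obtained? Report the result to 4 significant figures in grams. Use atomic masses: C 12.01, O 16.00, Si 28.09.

M(CO) = 12.01 + 16.00 = 28.01 g/mol.
M(Si) = 28.09 g/mol.
n(CO) = 473.80 g / 28.01 g/mol = 16.915 mol.
From the equation the CO:Si mole ratio is 2:1, so n(Si) = 16.915 × 1/2 = 8.4577 mol.
Mass of Si = 8.4577 mol × 28.09 g/mol = 237.58 g.

237.6 g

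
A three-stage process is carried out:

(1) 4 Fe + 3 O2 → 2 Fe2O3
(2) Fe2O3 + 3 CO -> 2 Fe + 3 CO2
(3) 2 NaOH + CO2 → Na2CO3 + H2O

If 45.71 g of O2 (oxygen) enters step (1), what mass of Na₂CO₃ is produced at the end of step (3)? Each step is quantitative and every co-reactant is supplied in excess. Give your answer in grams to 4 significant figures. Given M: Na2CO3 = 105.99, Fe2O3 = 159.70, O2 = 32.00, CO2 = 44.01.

n(O2) = 45.71 / 32.00 = 1.4284 mol.
Reaction (1): O2→Fe2O3 ratio 3:2 ⇒ n(Fe2O3) = 0.95229 mol.
Reaction (2): Fe2O3→CO2 ratio 1:3 ⇒ n(CO2) = 2.8569 mol.
Reaction (3): CO2→Na2CO3 ratio 1:1 ⇒ n(Na2CO3) = 2.8569 mol.
Mass of Na2CO3 = 2.8569 × 105.99 = 302.80 g.

302.8 g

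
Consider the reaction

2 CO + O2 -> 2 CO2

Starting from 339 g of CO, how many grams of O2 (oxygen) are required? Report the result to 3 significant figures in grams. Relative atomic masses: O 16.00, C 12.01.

194 g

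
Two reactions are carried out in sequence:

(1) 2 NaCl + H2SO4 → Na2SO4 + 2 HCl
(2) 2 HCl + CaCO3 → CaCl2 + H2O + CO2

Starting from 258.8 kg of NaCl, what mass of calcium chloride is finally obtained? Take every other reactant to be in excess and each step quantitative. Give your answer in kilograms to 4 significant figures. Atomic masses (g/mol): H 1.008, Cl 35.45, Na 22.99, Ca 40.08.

245.7 kg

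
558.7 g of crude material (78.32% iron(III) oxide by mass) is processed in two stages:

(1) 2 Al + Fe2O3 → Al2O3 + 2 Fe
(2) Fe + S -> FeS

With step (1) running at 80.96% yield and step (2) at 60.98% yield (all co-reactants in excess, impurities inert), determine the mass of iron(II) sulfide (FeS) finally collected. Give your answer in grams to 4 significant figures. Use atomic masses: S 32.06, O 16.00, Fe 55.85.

237.8 g

Pure Fe2O3 = 558.7 × 0.7832 = 437.57 g.
M(Fe2O3) = 2(55.85) + 3(16.00) = 159.70 g/mol.
M(FeS) = 55.85 + 32.06 = 87.91 g/mol.
n(Fe2O3) = 437.57 / 159.70 = 2.7400 mol.
Step 1 (Fe2O3:Fe = 1:2): theoretical n(Fe) = 5.4799 mol; at 80.96% yield, n(Fe) = 4.4366 mol.
Step 2 (Fe:FeS = 1:1): theoretical n(FeS) = 4.4366 mol, so theoretical mass = 4.4366 × 87.91 = 390.02 g.
At 60.98% yield, actual mass of FeS = 390.02 × 0.6098 = 237.83 g.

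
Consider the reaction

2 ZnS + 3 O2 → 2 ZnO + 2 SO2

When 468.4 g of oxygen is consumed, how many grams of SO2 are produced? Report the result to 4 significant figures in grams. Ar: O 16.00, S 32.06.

625.1 g

M(O2) = 2(16.00) = 32.00 g/mol.
M(SO2) = 32.06 + 2(16.00) = 64.06 g/mol.
n(O2) = 468.40 g / 32.00 g/mol = 14.637 mol.
From the equation the O2:SO2 mole ratio is 3:2, so n(SO2) = 14.637 × 2/3 = 9.7583 mol.
Mass of SO2 = 9.7583 mol × 64.06 g/mol = 625.12 g.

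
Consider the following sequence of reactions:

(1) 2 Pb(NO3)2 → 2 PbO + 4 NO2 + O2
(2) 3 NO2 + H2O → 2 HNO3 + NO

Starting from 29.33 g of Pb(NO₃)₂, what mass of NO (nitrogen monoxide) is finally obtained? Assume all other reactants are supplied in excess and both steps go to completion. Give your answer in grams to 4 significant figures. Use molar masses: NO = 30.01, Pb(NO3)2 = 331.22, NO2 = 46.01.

1.772 g

n(Pb(NO3)2) = 29.330 / 331.22 = 0.088551 mol.
Step 1 gives a 2:4 ratio of Pb(NO3)2 to NO2, so n(NO2) = 0.17710 mol.
In step 2 the NO2:NO ratio is 3:1, so n(NO) = 0.059034 mol.
Mass of NO = 0.059034 × 30.01 = 1.7716 g.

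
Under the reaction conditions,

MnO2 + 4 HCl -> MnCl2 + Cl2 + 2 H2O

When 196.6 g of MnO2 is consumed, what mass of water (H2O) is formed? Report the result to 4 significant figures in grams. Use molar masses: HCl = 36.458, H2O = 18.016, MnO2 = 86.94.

n(MnO2) = 196.60 g / 86.94 g/mol = 2.2613 mol.
From the equation the MnO2:H2O mole ratio is 1:2, so n(H2O) = 2.2613 × 2/1 = 4.5227 mol.
Mass of H2O = 4.5227 mol × 18.016 g/mol = 81.480 g.

81.48 g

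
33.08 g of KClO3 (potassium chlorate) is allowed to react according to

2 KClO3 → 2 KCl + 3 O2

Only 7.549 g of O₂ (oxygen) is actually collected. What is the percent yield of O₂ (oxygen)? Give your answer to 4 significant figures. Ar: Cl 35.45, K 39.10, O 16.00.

58.26 %

M(KClO3) = 39.10 + 35.45 + 3(16.00) = 122.55 g/mol.
M(O2) = 2(16.00) = 32.00 g/mol.
n(KClO3) = 33.080 g / 122.55 g/mol = 0.26993 mol.
From the equation the KClO3:O2 mole ratio is 2:3, so n(O2) = 0.26993 × 3/2 = 0.40490 mol.
Mass of O2 = 0.40490 mol × 32.00 g/mol = 12.957 g.
This is the theoretical yield. Percent yield = 7.549 g / 12.957 g × 100% = 58.263%.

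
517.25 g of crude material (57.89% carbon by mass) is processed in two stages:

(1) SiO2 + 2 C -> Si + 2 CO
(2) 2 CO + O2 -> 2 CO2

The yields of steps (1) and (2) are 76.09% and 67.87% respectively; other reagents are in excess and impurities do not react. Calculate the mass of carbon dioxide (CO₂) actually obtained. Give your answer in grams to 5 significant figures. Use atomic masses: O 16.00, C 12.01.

Pure C = 517.25 × 0.5789 = 299.436 g.
M(C) = 12.01 g/mol.
M(CO2) = 12.01 + 2(16.00) = 44.01 g/mol.
n(C) = 299.436 / 12.01 = 24.9322 mol.
Step 1 (C:CO = 2:2): theoretical n(CO) = 24.9322 mol; at 76.09% yield, n(CO) = 18.9709 mol.
Step 2 (CO:CO2 = 2:2): theoretical n(CO2) = 18.9709 mol, so theoretical mass = 18.9709 × 44.01 = 834.911 g.
At 67.87% yield, actual mass of CO2 = 834.911 × 0.6787 = 566.654 g.

566.65 g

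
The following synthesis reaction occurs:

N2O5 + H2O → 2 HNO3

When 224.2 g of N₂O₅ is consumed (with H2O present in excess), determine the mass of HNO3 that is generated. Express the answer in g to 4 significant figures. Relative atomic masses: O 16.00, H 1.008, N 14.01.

261.6 g

M(N2O5) = 2(14.01) + 5(16.00) = 108.02 g/mol.
M(HNO3) = 1.008 + 14.01 + 3(16.00) = 63.018 g/mol.
n(N2O5) = 224.20 g / 108.02 g/mol = 2.0755 mol.
From the equation the N2O5:HNO3 mole ratio is 1:2, so n(HNO3) = 2.0755 × 2/1 = 4.1511 mol.
Mass of HNO3 = 4.1511 mol × 63.018 g/mol = 261.59 g.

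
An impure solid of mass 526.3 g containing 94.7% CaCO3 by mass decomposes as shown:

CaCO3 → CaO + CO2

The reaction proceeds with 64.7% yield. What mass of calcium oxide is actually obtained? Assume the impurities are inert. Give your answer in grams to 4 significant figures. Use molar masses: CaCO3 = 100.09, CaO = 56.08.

180.7 g

Pure CaCO3 available = 526.3 g × 0.947 = 498.41 g.
n(CaCO3) = 498.41 g / 100.09 g/mol = 4.9796 mol.
From the equation the CaCO3:CaO mole ratio is 1:1, so n(CaO) = 4.9796 × 1/1 = 4.9796 mol.
Mass of CaO = 4.9796 mol × 56.08 g/mol = 279.25 g.
Actual mass collected = 279.25 g × 0.647 = 180.68 g.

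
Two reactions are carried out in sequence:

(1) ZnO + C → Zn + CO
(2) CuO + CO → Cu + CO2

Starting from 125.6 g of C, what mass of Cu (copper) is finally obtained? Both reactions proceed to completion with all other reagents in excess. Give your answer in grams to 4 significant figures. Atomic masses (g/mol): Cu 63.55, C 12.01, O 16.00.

M(C) = 12.01 g/mol.
M(Cu) = 63.55 g/mol.
n(C) = 125.60 / 12.01 = 10.458 mol.
Step 1 gives a 1:1 ratio of C to CO, so n(CO) = 10.458 mol.
In step 2 the CO:Cu ratio is 1:1, so n(Cu) = 10.458 mol.
Mass of Cu = 10.458 × 63.55 = 664.60 g.

664.6 g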